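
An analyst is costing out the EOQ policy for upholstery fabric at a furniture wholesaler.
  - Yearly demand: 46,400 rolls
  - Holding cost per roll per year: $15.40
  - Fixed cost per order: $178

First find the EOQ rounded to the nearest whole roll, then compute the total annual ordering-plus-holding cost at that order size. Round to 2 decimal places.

Optimal lot size Q* = (2 × 46,400 × $178 / $15.4)^½ ≈ 1,035.68 → Q = 1,036 rolls
Annual ordering cost = (D/Q)·S = (46,400/1,036) × 178 = $7,972.20
Annual holding cost  = (Q/2)·H = (1,036/2) × 15.4 = $7,977.20
Total = $7,972.20 + $7,977.20 = $15,949.40

$15,949.40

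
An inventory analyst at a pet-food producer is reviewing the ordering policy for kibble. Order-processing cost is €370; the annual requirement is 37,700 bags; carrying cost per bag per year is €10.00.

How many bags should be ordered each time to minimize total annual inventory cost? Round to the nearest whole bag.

1,670 bags

EOQ = √(2DS/H) = √(2 × 37,700 × 370 / 10)
    = √(2,789,800.00) ≈ 1,670.27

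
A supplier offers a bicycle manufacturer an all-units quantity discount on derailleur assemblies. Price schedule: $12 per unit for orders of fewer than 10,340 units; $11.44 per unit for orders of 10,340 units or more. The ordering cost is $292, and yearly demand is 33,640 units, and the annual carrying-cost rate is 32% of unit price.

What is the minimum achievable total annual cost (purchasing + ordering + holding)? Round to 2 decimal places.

H₁ = 32%×$12 = $3.8400;  H₂ = 32%×$11.44 = $3.6608
EOQ₁ = √(2×33,640×292/3.8400) = 2,261.88  (< 10,340, feasible at tier 1)
EOQ₂ = √(2×33,640×292/3.6608) = 2,316.58  (< 10,340 → use Q = 10,340 at tier-2 price)
TC(tier 1 (EOQ₁), Q≈2,261.9) = $412,365.60
TC(tier 2, Q≈10,340.0) = $404,717.92
Minimum at tier 2: $404,717.92

$404,717.92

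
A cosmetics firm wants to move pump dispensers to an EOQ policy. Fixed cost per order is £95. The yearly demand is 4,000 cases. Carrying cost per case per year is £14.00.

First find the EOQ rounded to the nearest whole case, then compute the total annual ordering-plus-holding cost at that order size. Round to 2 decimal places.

£3,261.90

2DS/H = 2·4,000·95/14 = 54,285.71
EOQ = √54,285.71 ≈ 232.99 → Q = 233 cases
Orders/yr = 4,000/233 = 17.167; ordering cost = 17.167 × £95 = £1,630.90
Average inventory = 233/2 = 116.5; holding cost = 116.5 × £14 = £1,631.00
Total = £1,630.90 + £1,631.00 = £3,261.90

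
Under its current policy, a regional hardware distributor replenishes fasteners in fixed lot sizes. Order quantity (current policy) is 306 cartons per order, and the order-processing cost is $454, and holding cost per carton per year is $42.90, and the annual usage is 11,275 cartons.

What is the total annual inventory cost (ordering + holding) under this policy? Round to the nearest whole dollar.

Orders/yr = 11,275/306 = 36.846; ordering cost = 36.846 × $454 = $16,728.27
Average inventory = 306/2 = 153; holding cost = 153 × $42.9 = $6,563.70
Total = $16,728.27 + $6,563.70 = $23,291.97

$23,292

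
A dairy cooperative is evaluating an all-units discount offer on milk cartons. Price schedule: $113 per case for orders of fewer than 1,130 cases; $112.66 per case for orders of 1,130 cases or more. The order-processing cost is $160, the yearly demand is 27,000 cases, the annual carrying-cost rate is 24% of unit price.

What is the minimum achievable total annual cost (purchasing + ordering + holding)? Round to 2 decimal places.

$3,060,919.70

H₁ = 24%×$113 = $27.1200;  H₂ = 24%×$112.66 = $27.0384
EOQ₁ = √(2×27,000×160/27.1200) = 564.43  (< 1,130, feasible at tier 1)
EOQ₂ = √(2×27,000×160/27.0384) = 565.28  (< 1,130 → use Q = 1,130 at tier-2 price)
TC(tier 1 (EOQ₁), Q≈564.4) = $3,066,307.41
TC(tier 2, Q≈1,130.0) = $3,060,919.70
Minimum at tier 2: $3,060,919.70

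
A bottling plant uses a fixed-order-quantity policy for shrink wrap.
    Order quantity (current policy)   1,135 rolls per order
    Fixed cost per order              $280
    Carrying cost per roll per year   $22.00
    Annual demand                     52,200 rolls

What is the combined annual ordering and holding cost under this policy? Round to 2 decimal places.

Orders/yr = 52,200/1,135 = 45.991; ordering cost = 45.991 × $280 = $12,877.53
Average inventory = 1,135/2 = 567.5; holding cost = 567.5 × $22 = $12,485.00
Total = $12,877.53 + $12,485.00 = $25,362.53

$25,362.53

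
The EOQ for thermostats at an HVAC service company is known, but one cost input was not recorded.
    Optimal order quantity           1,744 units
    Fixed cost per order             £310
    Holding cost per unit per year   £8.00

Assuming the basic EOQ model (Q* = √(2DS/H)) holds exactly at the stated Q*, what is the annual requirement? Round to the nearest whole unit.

39,246 units per year

EOQ relation: Q² = 2DS/H, so rearrange for the unknown.
D = Q²H / (2S) = 1,744² × 8 / (2 × 310) = 39,245.63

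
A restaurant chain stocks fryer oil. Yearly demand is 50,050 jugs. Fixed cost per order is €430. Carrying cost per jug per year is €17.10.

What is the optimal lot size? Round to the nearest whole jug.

Q* = √(2·D·S / H) = √(2·50,050·430 / 17.1) = √2,517,134.5 ≈ 1,586.55

1,587 jugs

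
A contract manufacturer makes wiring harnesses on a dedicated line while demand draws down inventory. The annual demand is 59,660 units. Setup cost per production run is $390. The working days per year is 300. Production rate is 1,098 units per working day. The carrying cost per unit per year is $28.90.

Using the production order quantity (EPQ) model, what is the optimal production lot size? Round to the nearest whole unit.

1,402 units

Daily demand d = 59,660/300 = 198.867; p = 1098; 1 − d/p = 0.81888
EPQ = √(2DS / (H(1 − d/p)))
    = √(2 × 59,660 × 390 / (28.9 × 0.81888)) ≈ 1,402.26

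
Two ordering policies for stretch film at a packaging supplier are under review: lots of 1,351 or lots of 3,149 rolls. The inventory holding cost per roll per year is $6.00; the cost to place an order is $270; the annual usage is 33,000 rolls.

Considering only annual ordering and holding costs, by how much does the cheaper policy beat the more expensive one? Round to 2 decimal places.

Annual cost at Q: ordering D·S/Q plus holding Q·H/2.
TC(1,351) = (33,000/1,351)×270 + (1,351/2)×6 = $10,648.11
TC(3,149) = (33,000/3,149)×270 + (3,149/2)×6 = $12,276.47
|ΔTC| = |$10,648.11 − $12,276.47| = $1,628.35

$1,628.35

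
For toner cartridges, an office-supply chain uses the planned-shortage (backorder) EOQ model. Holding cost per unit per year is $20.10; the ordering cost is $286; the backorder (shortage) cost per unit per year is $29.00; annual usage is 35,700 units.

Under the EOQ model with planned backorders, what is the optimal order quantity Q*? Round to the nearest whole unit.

Basic EOQ = √(2·35,700·286/20.1) = 1,007.939
Backorder adjustment √((H+b)/b) = √((20.1+29)/29) = 1.3012
Q* = 1,007.939 × 1.3012 ≈ 1,311.52

1,312 units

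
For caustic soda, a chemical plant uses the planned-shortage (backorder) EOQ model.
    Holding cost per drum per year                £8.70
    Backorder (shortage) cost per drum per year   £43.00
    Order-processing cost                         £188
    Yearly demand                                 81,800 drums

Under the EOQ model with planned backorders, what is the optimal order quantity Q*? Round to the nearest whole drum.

Q* = √(2DS/H) · √((H + b)/b)
   = √(2 × 81,800 × 188 / 8.7) · √((8.7 + 43) / 43)
   = 1,880.230 × 1.0965 ≈ 2,061.68

2,062 drums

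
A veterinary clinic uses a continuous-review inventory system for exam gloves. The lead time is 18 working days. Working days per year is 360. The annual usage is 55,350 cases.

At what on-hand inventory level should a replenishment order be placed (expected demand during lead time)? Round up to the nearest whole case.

Daily demand d = 55,350 / 360 = 153.750 cases/day
Demand during lead time = 153.750 × 18 = 2,767.50
Reorder point = 2,767.50 → round up

2,768 cases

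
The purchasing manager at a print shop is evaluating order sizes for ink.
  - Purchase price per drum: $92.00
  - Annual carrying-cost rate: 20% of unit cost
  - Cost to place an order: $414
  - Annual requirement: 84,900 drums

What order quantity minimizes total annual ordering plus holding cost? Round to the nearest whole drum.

1,955 drums

Holding cost per drum per year: H = 20% × $92 = $18.4000
EOQ = √(2DS/H) = √(2 × 84,900 × 414 / 18.4)
    = √(3,820,500.00) ≈ 1,954.61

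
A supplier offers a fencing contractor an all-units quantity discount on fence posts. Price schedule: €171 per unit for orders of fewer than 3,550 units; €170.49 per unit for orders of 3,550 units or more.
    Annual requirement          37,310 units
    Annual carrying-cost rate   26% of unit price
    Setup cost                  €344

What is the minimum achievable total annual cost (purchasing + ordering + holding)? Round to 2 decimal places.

H₁ = 26%×€171 = €44.4600;  H₂ = 26%×€170.49 = €44.3274
EOQ₁ = √(2×37,310×344/44.4600) = 759.84  (< 3,550, feasible at tier 1)
EOQ₂ = √(2×37,310×344/44.3274) = 760.98  (< 3,550 → use Q = 3,550 at tier-2 price)
TC(tier 1 (EOQ₁), Q≈759.8) = €6,413,792.48
TC(tier 2, Q≈3,550.0) = €6,443,278.43
Minimum at tier 1 (EOQ₁): €6,413,792.48

€6,413,792.48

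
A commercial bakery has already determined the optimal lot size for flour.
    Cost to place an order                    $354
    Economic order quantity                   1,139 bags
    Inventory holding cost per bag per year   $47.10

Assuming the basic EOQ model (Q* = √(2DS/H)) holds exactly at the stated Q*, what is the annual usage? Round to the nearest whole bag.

86,305 bags per year

Since Q* = (2DS/H)^½, squaring gives Q*²·H = 2DS.
D = Q²H / (2S) = 1,139² × 47.1 / (2 × 354) = 86,304.83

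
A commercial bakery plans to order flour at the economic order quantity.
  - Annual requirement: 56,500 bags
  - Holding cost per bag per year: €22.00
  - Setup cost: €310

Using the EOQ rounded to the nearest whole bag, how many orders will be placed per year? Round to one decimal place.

44.8 orders per year

EOQ = √(2DS/H) = √(2 × 56,500 × 310 / 22)
    = √(1,592,272.73) ≈ 1,261.85 → Q = 1,262
N = D/Q = 56,500/1,262 ≈ 44.770 orders/yr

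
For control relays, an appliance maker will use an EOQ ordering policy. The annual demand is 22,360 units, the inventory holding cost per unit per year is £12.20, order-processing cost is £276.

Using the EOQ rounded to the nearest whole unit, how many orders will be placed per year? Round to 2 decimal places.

2DS/H = 2·22,360·276/12.2 = 1,011,698.36
EOQ = √1,011,698.36 ≈ 1,005.83 → Q = 1,006
N = D/Q = 22,360/1,006 ≈ 22.227 orders/yr

22.23 orders per year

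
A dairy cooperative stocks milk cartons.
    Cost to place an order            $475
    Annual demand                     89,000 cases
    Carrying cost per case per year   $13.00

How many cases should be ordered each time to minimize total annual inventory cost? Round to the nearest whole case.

2,550 cases

Optimal lot size Q* = (2 × 89,000 × $475 / $13)^½ ≈ 2,550.26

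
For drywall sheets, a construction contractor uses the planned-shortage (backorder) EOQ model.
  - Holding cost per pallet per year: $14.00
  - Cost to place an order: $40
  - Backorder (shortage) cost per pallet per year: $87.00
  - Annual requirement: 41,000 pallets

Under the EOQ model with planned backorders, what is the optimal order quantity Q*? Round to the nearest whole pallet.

Q* = √(2DS/H) · √((H + b)/b)
   = √(2 × 41,000 × 40 / 14) · √((14 + 87) / 87)
   = 484.031 × 1.0775 ≈ 521.52

522 pallets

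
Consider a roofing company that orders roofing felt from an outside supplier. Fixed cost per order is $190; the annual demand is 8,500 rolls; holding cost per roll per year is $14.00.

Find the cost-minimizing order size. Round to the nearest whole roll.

Optimal lot size Q* = (2 × 8,500 × $190 / $14)^½ ≈ 480.33

480 rolls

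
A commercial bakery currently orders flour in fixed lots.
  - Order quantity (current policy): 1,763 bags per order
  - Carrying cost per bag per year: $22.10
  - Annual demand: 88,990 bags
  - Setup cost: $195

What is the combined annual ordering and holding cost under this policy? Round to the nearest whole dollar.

Annual ordering cost = (D/Q)·S = (88,990/1,763) × 195 = $9,842.91
Annual holding cost  = (Q/2)·H = (1,763/2) × 22.1 = $19,481.15
Total = $9,842.91 + $19,481.15 = $29,324.06

$29,324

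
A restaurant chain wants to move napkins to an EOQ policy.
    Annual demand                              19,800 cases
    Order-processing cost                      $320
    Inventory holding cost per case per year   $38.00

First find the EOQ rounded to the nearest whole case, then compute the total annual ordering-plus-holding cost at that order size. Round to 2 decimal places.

Optimal lot size Q* = (2 × 19,800 × $320 / $38)^½ ≈ 577.47 → Q = 577 cases
Annual ordering cost = (D/Q)·S = (19,800/577) × 320 = $10,980.94
Annual holding cost  = (Q/2)·H = (577/2) × 38 = $10,963.00
Total = $10,980.94 + $10,963.00 = $21,943.94

$21,943.94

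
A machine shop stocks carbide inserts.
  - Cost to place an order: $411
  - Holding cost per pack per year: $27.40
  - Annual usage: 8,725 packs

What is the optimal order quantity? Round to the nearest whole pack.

Q* = √(2·D·S / H) = √(2·8,725·411 / 27.4) = √261,750.0 ≈ 511.62

512 packs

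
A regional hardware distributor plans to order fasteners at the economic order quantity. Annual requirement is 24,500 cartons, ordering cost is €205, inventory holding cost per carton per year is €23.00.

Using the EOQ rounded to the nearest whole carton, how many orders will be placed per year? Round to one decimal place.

2DS/H = 2·24,500·205/23 = 436,739.13
EOQ = √436,739.13 ≈ 660.86 → Q = 661
Orders per year = D/Q = 24,500 / 661 = 37.065

37.1 orders per year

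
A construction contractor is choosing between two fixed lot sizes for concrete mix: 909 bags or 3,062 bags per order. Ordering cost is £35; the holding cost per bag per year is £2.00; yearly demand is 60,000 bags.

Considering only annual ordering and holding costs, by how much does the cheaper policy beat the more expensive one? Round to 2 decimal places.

£528.60

For each Q, cost = (D/Q)·S + (Q/2)·H.
TC(909) = (60,000/909)×35 + (909/2)×2 = £3,219.23
TC(3,062) = (60,000/3,062)×35 + (3,062/2)×2 = £3,747.83
Lots of 909 are cheaper by £528.60.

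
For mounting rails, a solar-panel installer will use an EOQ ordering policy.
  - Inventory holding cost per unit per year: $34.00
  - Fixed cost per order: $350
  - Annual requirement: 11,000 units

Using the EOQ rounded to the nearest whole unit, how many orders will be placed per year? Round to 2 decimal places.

2DS/H = 2·11,000·350/34 = 226,470.59
EOQ = √226,470.59 ≈ 475.89 → Q = 476
N = D/Q = 11,000/476 ≈ 23.109 orders/yr

23.11 orders per year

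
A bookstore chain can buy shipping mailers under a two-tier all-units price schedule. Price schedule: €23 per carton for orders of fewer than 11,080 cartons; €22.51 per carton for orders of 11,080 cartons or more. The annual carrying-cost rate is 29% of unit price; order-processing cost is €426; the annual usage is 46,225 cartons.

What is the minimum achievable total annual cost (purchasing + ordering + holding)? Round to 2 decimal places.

€1,078,466.56

H₁ = 29%×€23 = €6.6700;  H₂ = 29%×€22.51 = €6.5279
EOQ₁ = √(2×46,225×426/6.6700) = 2,429.94  (< 11,080, feasible at tier 1)
EOQ₂ = √(2×46,225×426/6.5279) = 2,456.24  (< 11,080 → use Q = 11,080 at tier-2 price)
TC(tier 1 (EOQ₁), Q≈2,429.9) = €1,079,382.69
TC(tier 2, Q≈11,080.0) = €1,078,466.56
Minimum at tier 2: €1,078,466.56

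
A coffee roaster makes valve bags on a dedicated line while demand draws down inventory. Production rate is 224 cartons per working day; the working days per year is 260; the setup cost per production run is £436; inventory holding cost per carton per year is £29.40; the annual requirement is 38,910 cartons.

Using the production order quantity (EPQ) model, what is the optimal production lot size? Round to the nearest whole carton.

1,865 cartons

Daily demand d = 38,910/260 = 149.654; p = 224; 1 − d/p = 0.33190
EPQ = √(2DS / (H(1 − d/p)))
    = √(2 × 38,910 × 436 / (29.4 × 0.33190)) ≈ 1,864.70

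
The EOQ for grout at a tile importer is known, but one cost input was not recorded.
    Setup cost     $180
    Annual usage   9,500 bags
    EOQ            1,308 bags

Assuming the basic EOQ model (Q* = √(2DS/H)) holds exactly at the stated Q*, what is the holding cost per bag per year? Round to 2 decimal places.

$2.00

EOQ relation: Q² = 2DS/H, so rearrange for the unknown.
H = 2DS / Q² = 2 × 9,500 × 180 / 1,308² = 1.9990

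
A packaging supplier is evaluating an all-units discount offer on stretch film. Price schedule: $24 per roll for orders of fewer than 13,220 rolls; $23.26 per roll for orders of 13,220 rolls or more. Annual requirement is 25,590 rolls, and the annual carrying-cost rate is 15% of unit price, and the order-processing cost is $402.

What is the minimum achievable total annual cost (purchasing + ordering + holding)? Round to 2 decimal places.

H₁ = 15%×$24 = $3.6000;  H₂ = 15%×$23.26 = $3.4890
EOQ₁ = √(2×25,590×402/3.6000) = 2,390.63  (< 13,220, feasible at tier 1)
EOQ₂ = √(2×25,590×402/3.4890) = 2,428.36  (< 13,220 → use Q = 13,220 at tier-2 price)
TC(tier 1 (EOQ₁), Q≈2,390.6) = $622,766.26
TC(tier 2, Q≈13,220.0) = $619,063.84
Minimum at tier 2: $619,063.84

$619,063.84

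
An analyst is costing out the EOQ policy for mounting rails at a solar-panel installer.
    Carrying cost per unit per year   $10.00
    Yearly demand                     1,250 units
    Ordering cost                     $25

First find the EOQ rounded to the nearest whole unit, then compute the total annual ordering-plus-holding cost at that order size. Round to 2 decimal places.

$790.57

Optimal lot size Q* = (2 × 1,250 × $25 / $10)^½ ≈ 79.06 → Q = 79 units
Ordering: D/Q × S = 1,250/79 × $25 = $395.57
Holding:  Q/2 × H = 79/2 × $10 = $395.00
Total = $395.57 + $395.00 = $790.57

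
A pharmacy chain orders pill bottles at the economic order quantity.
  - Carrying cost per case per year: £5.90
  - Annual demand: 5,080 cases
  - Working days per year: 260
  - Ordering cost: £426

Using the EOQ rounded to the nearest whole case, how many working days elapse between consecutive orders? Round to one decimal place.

43.8 days

Q* = √(2·D·S / H) = √(2·5,080·426 / 5.9) = √733,586.4 ≈ 856.50 → Q = 856 cases
T = Q/D × 260 days = 856/5,080 × 260 = 43.811 days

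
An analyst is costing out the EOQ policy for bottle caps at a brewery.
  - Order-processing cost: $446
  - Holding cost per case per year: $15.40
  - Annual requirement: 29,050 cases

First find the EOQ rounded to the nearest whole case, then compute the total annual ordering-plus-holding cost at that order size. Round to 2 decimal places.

EOQ = √(2DS/H) = √(2 × 29,050 × 446 / 15.4)
    = √(1,682,636.36) ≈ 1,297.16 → Q = 1,297 cases
Ordering: D/Q × S = 29,050/1,297 × $446 = $9,989.44
Holding:  Q/2 × H = 1,297/2 × $15.4 = $9,986.90
Total = $9,989.44 + $9,986.90 = $19,976.34

$19,976.34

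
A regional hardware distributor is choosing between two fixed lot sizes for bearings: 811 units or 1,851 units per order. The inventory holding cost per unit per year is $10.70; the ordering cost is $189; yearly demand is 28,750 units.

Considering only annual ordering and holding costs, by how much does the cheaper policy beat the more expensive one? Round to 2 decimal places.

For each Q, cost = (D/Q)·S + (Q/2)·H.
TC(811) = (28,750/811)×189 + (811/2)×10.7 = $11,038.91
TC(1,851) = (28,750/1,851)×189 + (1,851/2)×10.7 = $12,838.43
Lots of 811 are cheaper by $1,799.51.

$1,799.51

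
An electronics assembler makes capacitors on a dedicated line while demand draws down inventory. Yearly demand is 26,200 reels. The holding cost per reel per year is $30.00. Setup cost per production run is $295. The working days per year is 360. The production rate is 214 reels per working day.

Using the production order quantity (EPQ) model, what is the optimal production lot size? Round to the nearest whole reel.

d = 26,200/360 = 72.7778 reels/day;  effective holding cost H(1 − d/p) = 30·(1 − 72.7778/214) = 19.79751
Q* = √(2DS / H_eff) = √(2·26,200·295 / 19.79751) ≈ 883.63

884 reels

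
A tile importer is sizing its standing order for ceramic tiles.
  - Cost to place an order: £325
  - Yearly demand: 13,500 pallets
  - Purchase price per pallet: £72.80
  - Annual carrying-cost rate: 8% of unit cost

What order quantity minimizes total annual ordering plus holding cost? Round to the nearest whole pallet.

1,227 pallets

Holding cost per pallet per year: H = 8% × £72.8 = £5.8240
EOQ = √(2DS/H) = √(2 × 13,500 × 325 / 5.824)
    = √(1,506,696.43) ≈ 1,227.48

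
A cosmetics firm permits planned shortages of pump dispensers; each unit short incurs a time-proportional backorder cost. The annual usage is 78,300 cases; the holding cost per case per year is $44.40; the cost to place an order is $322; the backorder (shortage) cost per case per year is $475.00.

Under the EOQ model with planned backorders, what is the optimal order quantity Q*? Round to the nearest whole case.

1,114 cases

Basic EOQ = √(2·78,300·322/44.4) = 1,065.694
Backorder adjustment √((H+b)/b) = √((44.4+475)/475) = 1.0457
Q* = 1,065.694 × 1.0457 ≈ 1,114.39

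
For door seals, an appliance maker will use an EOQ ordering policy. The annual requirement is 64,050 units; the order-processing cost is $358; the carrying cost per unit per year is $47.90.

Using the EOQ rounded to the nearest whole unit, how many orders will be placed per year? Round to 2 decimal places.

Q* = √(2·D·S / H) = √(2·64,050·358 / 47.9) = √957,407.1 ≈ 978.47 → Q = 978
Orders per year = D/Q = 64,050 / 978 = 65.491

65.49 orders per year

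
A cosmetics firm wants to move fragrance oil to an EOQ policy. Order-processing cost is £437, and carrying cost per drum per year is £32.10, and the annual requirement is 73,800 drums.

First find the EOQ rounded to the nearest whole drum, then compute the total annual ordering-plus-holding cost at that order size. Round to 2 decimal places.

2DS/H = 2·73,800·437/32.1 = 2,009,383.18
EOQ = √2,009,383.18 ≈ 1,417.53 → Q = 1,418 drums
Annual ordering cost = (D/Q)·S = (73,800/1,418) × 437 = £22,743.72
Annual holding cost  = (Q/2)·H = (1,418/2) × 32.1 = £22,758.90
Total = £22,743.72 + £22,758.90 = £45,502.62

£45,502.62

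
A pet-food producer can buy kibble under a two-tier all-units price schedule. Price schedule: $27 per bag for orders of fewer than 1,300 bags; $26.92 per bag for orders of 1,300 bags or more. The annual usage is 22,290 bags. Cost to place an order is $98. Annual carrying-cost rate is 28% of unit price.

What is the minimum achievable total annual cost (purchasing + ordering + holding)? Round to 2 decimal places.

$606,626.56

H₁ = 28%×$27 = $7.5600;  H₂ = 28%×$26.92 = $7.5376
EOQ₁ = √(2×22,290×98/7.5600) = 760.19  (< 1,300, feasible at tier 1)
EOQ₂ = √(2×22,290×98/7.5376) = 761.32  (< 1,300 → use Q = 1,300 at tier-2 price)
TC(tier 1 (EOQ₁), Q≈760.2) = $607,577.04
TC(tier 2, Q≈1,300.0) = $606,626.56
Minimum at tier 2: $606,626.56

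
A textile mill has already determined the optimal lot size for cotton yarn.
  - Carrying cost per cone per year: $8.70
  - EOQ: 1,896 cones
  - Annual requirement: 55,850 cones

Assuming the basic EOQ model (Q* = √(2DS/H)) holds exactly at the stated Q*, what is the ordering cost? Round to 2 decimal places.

EOQ relation: Q² = 2DS/H, so rearrange for the unknown.
S = Q²H / (2D) = 1,896² × 8.7 / (2 × 55,850) = 279.9901

$279.99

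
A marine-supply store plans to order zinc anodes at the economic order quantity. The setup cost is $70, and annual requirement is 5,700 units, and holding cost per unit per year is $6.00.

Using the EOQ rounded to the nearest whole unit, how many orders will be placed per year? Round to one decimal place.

Optimal lot size Q* = (2 × 5,700 × $70 / $6)^½ ≈ 364.69 → Q = 365
Orders per year = D/Q = 5,700 / 365 = 15.616

15.6 orders per year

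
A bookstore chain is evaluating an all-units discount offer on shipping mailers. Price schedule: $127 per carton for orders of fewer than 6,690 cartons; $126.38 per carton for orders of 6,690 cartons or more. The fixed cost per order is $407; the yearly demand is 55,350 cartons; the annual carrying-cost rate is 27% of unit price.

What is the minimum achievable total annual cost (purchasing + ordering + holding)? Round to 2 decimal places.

H₁ = 27%×$127 = $34.2900;  H₂ = 27%×$126.38 = $34.1226
EOQ₁ = √(2×55,350×407/34.2900) = 1,146.27  (< 6,690, feasible at tier 1)
EOQ₂ = √(2×55,350×407/34.1226) = 1,149.08  (< 6,690 → use Q = 6,690 at tier-2 price)
TC(tier 1 (EOQ₁), Q≈1,146.3) = $7,068,755.63
TC(tier 2, Q≈6,690.0) = $7,112,640.43
Minimum at tier 1 (EOQ₁): $7,068,755.63

$7,068,755.63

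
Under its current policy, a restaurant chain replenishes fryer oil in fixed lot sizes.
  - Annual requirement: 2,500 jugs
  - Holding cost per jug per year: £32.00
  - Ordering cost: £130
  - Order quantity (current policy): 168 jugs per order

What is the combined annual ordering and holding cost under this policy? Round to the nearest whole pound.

Ordering: D/Q × S = 2,500/168 × £130 = £1,934.52
Holding:  Q/2 × H = 168/2 × £32 = £2,688.00
Total = £1,934.52 + £2,688.00 = £4,622.52

£4,623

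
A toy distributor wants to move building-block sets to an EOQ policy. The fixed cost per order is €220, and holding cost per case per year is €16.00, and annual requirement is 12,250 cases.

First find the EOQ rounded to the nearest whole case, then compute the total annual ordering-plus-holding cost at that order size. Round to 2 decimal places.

EOQ = √(2DS/H) = √(2 × 12,250 × 220 / 16)
    = √(336,875.00) ≈ 580.41 → Q = 580 cases
Orders/yr = 12,250/580 = 21.121; ordering cost = 21.121 × €220 = €4,646.55
Average inventory = 580/2 = 290; holding cost = 290 × €16 = €4,640.00
Total = €4,646.55 + €4,640.00 = €9,286.55

€9,286.55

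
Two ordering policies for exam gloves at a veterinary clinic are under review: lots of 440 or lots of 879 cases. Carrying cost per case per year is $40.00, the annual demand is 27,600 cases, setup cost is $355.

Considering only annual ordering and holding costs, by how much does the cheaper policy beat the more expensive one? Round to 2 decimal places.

$2,341.42

For each Q, cost = (D/Q)·S + (Q/2)·H.
TC(440) = (27,600/440)×355 + (440/2)×40 = $31,068.18
TC(879) = (27,600/879)×355 + (879/2)×40 = $28,726.76
Lots of 879 are cheaper by $2,341.42.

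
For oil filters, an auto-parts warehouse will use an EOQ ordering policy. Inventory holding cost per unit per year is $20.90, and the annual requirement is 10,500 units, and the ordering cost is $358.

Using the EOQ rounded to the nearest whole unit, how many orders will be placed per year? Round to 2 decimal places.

2DS/H = 2·10,500·358/20.9 = 359,712.92
EOQ = √359,712.92 ≈ 599.76 → Q = 600
N = D/Q = 10,500/600 ≈ 17.500 orders/yr

17.50 orders per year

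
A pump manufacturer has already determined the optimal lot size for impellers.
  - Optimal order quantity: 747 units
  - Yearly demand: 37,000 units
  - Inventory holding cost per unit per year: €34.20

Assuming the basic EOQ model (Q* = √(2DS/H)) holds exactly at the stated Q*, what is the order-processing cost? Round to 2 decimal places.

€257.89

From Q* = √(2DS/H) ⇒ Q*² = 2DS/H.
S = Q²H / (2D) = 747² × 34.2 / (2 × 37,000) = 257.8906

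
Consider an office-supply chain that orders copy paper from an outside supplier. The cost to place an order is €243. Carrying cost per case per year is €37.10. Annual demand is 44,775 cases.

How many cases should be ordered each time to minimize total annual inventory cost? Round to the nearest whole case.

766 cases

Optimal lot size Q* = (2 × 44,775 × €243 / €37.1)^½ ≈ 765.86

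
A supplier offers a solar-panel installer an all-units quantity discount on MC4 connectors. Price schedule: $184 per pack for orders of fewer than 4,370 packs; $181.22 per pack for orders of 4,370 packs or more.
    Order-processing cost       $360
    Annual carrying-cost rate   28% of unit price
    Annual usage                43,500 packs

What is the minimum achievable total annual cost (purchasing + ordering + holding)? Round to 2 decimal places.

H₁ = 28%×$184 = $51.5200;  H₂ = 28%×$181.22 = $50.7416
EOQ₁ = √(2×43,500×360/51.5200) = 779.69  (< 4,370, feasible at tier 1)
EOQ₂ = √(2×43,500×360/50.7416) = 785.65  (< 4,370 → use Q = 4,370 at tier-2 price)
TC(tier 1 (EOQ₁), Q≈779.7) = $8,044,169.72
TC(tier 2, Q≈4,370.0) = $7,997,523.92
Minimum at tier 2: $7,997,523.92

$7,997,523.92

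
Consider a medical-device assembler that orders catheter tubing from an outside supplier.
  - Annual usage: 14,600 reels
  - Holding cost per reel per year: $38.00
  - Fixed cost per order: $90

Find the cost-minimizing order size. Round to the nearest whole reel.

EOQ = √(2DS/H) = √(2 × 14,600 × 90 / 38)
    = √(69,157.89) ≈ 262.98

263 reels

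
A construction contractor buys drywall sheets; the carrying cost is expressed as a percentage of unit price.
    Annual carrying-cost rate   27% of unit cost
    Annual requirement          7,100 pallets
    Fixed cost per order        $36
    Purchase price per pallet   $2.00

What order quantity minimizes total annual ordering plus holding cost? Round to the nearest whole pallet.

Carrying cost H = $2 × 27% = $0.5400/pallet/yr
2DS/H = 2·7,100·36/0.54 = 946,666.67
EOQ = √946,666.67 ≈ 972.97

973 pallets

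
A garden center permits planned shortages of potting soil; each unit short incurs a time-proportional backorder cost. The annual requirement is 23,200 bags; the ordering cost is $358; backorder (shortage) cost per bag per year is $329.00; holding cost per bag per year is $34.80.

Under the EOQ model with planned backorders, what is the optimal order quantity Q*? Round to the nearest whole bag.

Basic EOQ = √(2·23,200·358/34.8) = 690.893
Backorder adjustment √((H+b)/b) = √((34.8+329)/329) = 1.0516
Q* = 690.893 × 1.0516 ≈ 726.51

727 bags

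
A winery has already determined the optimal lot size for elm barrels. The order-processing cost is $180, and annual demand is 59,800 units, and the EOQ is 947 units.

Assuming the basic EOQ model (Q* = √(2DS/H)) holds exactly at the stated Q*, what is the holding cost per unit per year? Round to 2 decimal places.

$24.01

From Q* = √(2DS/H) ⇒ Q*² = 2DS/H.
H = 2DS / Q² = 2 × 59,800 × 180 / 947² = 24.0051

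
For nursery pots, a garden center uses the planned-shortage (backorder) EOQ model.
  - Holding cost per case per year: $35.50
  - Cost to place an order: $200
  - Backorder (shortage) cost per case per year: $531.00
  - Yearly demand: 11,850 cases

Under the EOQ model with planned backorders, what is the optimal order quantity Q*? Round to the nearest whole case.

Q* = √(2DS/H) · √((H + b)/b)
   = √(2 × 11,850 × 200 / 35.5) · √((35.5 + 531) / 531)
   = 365.405 × 1.0329 ≈ 377.42

377 cases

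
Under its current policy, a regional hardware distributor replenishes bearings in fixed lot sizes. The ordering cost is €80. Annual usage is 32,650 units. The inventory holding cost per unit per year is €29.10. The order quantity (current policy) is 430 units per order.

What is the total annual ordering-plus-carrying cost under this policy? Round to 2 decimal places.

Orders/yr = 32,650/430 = 75.930; ordering cost = 75.930 × €80 = €6,074.42
Average inventory = 430/2 = 215; holding cost = 215 × €29.1 = €6,256.50
Total = €6,074.42 + €6,256.50 = €12,330.92

€12,330.92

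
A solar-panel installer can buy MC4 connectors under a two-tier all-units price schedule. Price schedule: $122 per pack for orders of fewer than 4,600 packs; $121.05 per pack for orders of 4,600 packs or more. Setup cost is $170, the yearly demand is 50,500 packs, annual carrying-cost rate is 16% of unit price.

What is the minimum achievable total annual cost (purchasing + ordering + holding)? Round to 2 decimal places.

$6,159,437.70

H₁ = 16%×$122 = $19.5200;  H₂ = 16%×$121.05 = $19.3680
EOQ₁ = √(2×50,500×170/19.5200) = 937.88  (< 4,600, feasible at tier 1)
EOQ₂ = √(2×50,500×170/19.3680) = 941.55  (< 4,600 → use Q = 4,600 at tier-2 price)
TC(tier 1 (EOQ₁), Q≈937.9) = $6,179,307.33
TC(tier 2, Q≈4,600.0) = $6,159,437.70
Minimum at tier 2: $6,159,437.70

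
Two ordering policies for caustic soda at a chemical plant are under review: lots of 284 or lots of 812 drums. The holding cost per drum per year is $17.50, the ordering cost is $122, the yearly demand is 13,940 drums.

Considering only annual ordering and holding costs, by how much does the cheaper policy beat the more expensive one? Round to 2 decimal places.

$726.12

Annual cost at Q: ordering D·S/Q plus holding Q·H/2.
TC(284) = (13,940/284)×122 + (284/2)×17.5 = $8,473.31
TC(812) = (13,940/812)×122 + (812/2)×17.5 = $9,199.43
Cheaper: Q = 284.  Difference = $726.12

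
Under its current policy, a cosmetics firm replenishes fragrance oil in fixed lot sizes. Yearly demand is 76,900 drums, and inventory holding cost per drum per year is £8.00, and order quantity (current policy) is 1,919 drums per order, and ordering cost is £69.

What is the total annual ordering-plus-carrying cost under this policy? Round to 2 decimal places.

£10,441.03

Ordering: D/Q × S = 76,900/1,919 × £69 = £2,765.03
Holding:  Q/2 × H = 1,919/2 × £8 = £7,676.00
Total = £2,765.03 + £7,676.00 = £10,441.03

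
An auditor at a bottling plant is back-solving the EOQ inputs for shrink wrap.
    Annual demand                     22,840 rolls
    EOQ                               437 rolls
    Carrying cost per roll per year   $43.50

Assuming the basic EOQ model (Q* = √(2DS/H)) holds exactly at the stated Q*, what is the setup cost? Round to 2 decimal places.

From Q* = √(2DS/H) ⇒ Q*² = 2DS/H.
S = Q²H / (2D) = 437² × 43.5 / (2 × 22,840) = 181.8553

$181.86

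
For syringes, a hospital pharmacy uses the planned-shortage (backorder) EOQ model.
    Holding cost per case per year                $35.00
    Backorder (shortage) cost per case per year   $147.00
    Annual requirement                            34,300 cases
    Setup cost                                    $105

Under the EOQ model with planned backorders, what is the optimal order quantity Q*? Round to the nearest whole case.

505 cases

Basic EOQ = √(2·34,300·105/35) = 453.652
Backorder adjustment √((H+b)/b) = √((35+147)/147) = 1.1127
Q* = 453.652 × 1.1127 ≈ 504.78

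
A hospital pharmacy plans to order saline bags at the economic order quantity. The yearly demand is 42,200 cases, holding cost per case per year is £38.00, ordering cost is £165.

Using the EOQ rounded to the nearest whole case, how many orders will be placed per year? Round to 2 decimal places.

EOQ = √(2DS/H) = √(2 × 42,200 × 165 / 38)
    = √(366,473.68) ≈ 605.37 → Q = 605
Orders per year = D/Q = 42,200 / 605 = 69.752

69.75 orders per year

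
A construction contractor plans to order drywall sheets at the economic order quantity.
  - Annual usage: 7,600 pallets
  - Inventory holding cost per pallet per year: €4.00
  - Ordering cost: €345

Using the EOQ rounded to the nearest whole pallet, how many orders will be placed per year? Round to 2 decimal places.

Q* = √(2·D·S / H) = √(2·7,600·345 / 4) = √1,311,000.0 ≈ 1,144.99 → Q = 1,145
Orders per year = D/Q = 7,600 / 1,145 = 6.638

6.64 orders per year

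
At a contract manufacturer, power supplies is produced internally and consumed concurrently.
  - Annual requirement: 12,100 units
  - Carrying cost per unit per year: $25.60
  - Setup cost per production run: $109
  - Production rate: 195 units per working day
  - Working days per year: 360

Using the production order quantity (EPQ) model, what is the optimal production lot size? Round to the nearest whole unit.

d = 12,100/360 = 33.6111 units/day;  effective holding cost H(1 − d/p) = 25.6·(1 − 33.6111/195) = 21.18746
Q* = √(2DS / H_eff) = √(2·12,100·109 / 21.18746) ≈ 352.84

353 units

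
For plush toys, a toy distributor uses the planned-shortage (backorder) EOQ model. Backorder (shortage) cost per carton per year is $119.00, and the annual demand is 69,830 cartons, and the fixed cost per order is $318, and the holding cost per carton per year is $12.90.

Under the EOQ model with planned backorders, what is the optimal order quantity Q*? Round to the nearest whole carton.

1,953 cartons

Basic EOQ = √(2·69,830·318/12.9) = 1,855.473
Backorder adjustment √((H+b)/b) = √((12.9+119)/119) = 1.0528
Q* = 1,855.473 × 1.0528 ≈ 1,953.46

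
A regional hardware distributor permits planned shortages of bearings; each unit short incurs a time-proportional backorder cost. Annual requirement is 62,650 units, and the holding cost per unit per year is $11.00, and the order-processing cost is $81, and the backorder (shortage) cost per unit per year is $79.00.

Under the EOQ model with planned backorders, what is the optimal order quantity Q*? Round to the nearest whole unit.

1,025 units

Basic EOQ = √(2·62,650·81/11) = 960.554
Backorder adjustment √((H+b)/b) = √((11+79)/79) = 1.0674
Q* = 960.554 × 1.0674 ≈ 1,025.25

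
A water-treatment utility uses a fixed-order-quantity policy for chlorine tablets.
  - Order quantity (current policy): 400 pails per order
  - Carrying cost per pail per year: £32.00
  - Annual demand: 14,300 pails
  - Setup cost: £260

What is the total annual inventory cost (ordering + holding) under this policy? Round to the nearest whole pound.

£15,695

Orders/yr = 14,300/400 = 35.750; ordering cost = 35.750 × £260 = £9,295.00
Average inventory = 400/2 = 200; holding cost = 200 × £32 = £6,400.00
Total = £9,295.00 + £6,400.00 = £15,695.00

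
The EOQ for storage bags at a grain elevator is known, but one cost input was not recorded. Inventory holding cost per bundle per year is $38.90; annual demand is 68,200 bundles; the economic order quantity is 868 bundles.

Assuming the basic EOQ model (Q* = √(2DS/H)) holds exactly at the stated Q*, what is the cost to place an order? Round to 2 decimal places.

$214.87

From Q* = √(2DS/H) ⇒ Q*² = 2DS/H.
S = Q²H / (2D) = 868² × 38.9 / (2 × 68,200) = 214.8695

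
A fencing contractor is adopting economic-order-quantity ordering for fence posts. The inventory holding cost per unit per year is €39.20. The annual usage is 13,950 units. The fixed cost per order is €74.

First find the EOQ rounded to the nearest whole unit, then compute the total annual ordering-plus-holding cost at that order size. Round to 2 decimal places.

€8,996.26

2DS/H = 2·13,950·74/39.2 = 52,668.37
EOQ = √52,668.37 ≈ 229.50 → Q = 229 units
Ordering: D/Q × S = 13,950/229 × €74 = €4,507.86
Holding:  Q/2 × H = 229/2 × €39.2 = €4,488.40
Total = €4,507.86 + €4,488.40 = €8,996.26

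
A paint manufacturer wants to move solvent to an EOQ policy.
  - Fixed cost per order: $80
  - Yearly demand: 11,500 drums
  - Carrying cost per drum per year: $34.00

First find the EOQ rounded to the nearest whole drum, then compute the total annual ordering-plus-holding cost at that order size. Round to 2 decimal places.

EOQ = √(2DS/H) = √(2 × 11,500 × 80 / 34)
    = √(54,117.65) ≈ 232.63 → Q = 233 drums
Ordering: D/Q × S = 11,500/233 × $80 = $3,948.50
Holding:  Q/2 × H = 233/2 × $34 = $3,961.00
Total = $3,948.50 + $3,961.00 = $7,909.50

$7,909.50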